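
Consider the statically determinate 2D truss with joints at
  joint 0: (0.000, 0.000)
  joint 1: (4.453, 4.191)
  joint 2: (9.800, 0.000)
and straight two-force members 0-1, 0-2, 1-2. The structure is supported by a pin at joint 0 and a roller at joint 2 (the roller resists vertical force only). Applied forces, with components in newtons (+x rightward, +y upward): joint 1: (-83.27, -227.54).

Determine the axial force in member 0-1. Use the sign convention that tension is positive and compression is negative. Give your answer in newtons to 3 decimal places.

-233.103

N=3 nodes, M=3 members, R=3 reactions → 2N=6, M+R=6
member 0 (0-1): L=6.1150, (cx,cy)=(0.7282,0.6854)
member 1 (0-2): L=9.8000, (cx,cy)=(1.0000,0.0000)
member 2 (1-2): L=6.7937, (cx,cy)=(0.7870,-0.6169)
solve A·x = −loads:
  F[0-1] = -233.1029 N (compression)
  F[0-2] = +86.4766 N (tension)
  F[1-2] = -109.8746 N (compression)
  Rx@0 = +83.2700 N
  Ry@0 = +159.7593 N
  Ry@2 = +67.7807 N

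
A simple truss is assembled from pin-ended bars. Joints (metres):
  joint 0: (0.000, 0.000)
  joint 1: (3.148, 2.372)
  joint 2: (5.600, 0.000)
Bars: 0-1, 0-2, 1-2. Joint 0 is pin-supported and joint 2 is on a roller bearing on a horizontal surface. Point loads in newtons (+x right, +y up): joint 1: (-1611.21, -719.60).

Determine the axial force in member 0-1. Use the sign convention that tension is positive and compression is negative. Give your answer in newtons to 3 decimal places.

N=3 nodes, M=3 members, R=3 reactions → 2N=6, M+R=6
member 0 (0-1): L=3.9416, (cx,cy)=(0.7987,0.6018)
member 1 (0-2): L=5.6000, (cx,cy)=(1.0000,0.0000)
member 2 (1-2): L=3.4116, (cx,cy)=(0.7187,-0.6953)
solve A·x = −loads:
  F[0-1] = -1657.6439 N (compression)
  F[0-2] = -287.3187 N (compression)
  F[1-2] = +399.7564 N (tension)
  Rx@0 = +1611.2100 N
  Ry@0 = +997.5445 N
  Ry@2 = -277.9445 N

-1657.644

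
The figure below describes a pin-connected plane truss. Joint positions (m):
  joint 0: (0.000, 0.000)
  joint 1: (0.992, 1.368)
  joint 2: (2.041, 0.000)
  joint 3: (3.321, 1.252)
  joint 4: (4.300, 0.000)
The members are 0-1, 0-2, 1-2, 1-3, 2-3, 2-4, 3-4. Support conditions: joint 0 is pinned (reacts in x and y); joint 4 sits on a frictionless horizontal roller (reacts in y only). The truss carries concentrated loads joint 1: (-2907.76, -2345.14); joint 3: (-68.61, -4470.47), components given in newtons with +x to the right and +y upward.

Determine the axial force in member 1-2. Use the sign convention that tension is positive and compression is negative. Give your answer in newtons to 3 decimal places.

1851.403

N=5 nodes, M=7 members, R=3 reactions → 2N=10, M+R=10
member 0 (0-1): L=1.6898, (cx,cy)=(0.5870,0.8096)
member 1 (0-2): L=2.0410, (cx,cy)=(1.0000,0.0000)
member 2 (1-2): L=1.7239, (cx,cy)=(0.6085,-0.7936)
member 3 (1-3): L=2.3319, (cx,cy)=(0.9988,-0.0497)
member 4 (2-3): L=1.7905, (cx,cy)=(0.7149,0.6992)
member 5 (2-4): L=2.2590, (cx,cy)=(1.0000,0.0000)
member 6 (3-4): L=1.5893, (cx,cy)=(0.6160,-0.7878)
solve A·x = −loads:
  F[0-1] = -4653.1578 N (compression)
  F[0-2] = -244.7563 N (compression)
  F[1-2] = +1851.4034 N (tension)
  F[1-3] = -951.6194 N (compression)
  F[2-3] = -2101.0988 N (compression)
  F[2-4] = +2383.8702 N (tension)
  F[3-4] = -3870.0079 N (compression)
  Rx@0 = +2976.3700 N
  Ry@0 = +3766.9834 N
  Ry@4 = +3048.6266 N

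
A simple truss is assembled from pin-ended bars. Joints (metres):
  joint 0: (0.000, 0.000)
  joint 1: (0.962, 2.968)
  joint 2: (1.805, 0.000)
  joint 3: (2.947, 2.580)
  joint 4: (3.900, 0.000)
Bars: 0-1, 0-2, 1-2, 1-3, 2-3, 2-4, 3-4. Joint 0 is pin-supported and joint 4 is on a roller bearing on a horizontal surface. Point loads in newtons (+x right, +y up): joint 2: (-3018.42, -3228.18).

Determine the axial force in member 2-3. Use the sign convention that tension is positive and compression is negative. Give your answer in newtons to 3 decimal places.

N=5 nodes, M=7 members, R=3 reactions → 2N=10, M+R=10
member 0 (0-1): L=3.1200, (cx,cy)=(0.3083,0.9513)
member 1 (0-2): L=1.8050, (cx,cy)=(1.0000,0.0000)
member 2 (1-2): L=3.0854, (cx,cy)=(0.2732,-0.9620)
member 3 (1-3): L=2.0226, (cx,cy)=(0.9814,-0.1918)
member 4 (2-3): L=2.8214, (cx,cy)=(0.4048,0.9144)
member 5 (2-4): L=2.0950, (cx,cy)=(1.0000,0.0000)
member 6 (3-4): L=2.7504, (cx,cy)=(0.3465,-0.9381)
solve A·x = −loads:
  F[0-1] = -1822.9274 N (compression)
  F[0-2] = -2456.3527 N (compression)
  F[1-2] = +2029.5933 N (tension)
  F[1-3] = -1137.7290 N (compression)
  F[2-3] = +1395.2067 N (tension)
  F[2-4] = +551.8786 N (tension)
  F[3-4] = -1592.7363 N (compression)
  Rx@0 = +3018.4200 N
  Ry@0 = +1734.1121 N
  Ry@4 = +1494.0679 N

1395.207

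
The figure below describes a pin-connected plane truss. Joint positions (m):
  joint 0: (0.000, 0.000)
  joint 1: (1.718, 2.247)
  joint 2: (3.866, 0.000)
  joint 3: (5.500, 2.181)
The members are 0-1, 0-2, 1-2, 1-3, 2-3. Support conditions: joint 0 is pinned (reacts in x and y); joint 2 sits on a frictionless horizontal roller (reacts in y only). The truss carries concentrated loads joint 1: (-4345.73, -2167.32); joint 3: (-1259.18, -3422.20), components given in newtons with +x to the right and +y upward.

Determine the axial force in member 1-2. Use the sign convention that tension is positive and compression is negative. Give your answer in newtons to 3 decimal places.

1112.492

N=4 nodes, M=5 members, R=3 reactions → 2N=8, M+R=8
member 0 (0-1): L=2.8285, (cx,cy)=(0.6074,0.7944)
member 1 (0-2): L=3.8660, (cx,cy)=(1.0000,0.0000)
member 2 (1-2): L=3.1085, (cx,cy)=(0.6910,-0.7229)
member 3 (1-3): L=3.7826, (cx,cy)=(0.9998,-0.0174)
member 4 (2-3): L=2.7252, (cx,cy)=(0.5996,0.8003)
solve A·x = −loads:
  F[0-1] = -3768.7958 N (compression)
  F[0-2] = -3315.8019 N (compression)
  F[1-2] = +1112.4922 N (tension)
  F[1-3] = +1288.0820 N (tension)
  F[2-3] = -4248.0201 N (compression)
  Rx@0 = +5604.9100 N
  Ry@0 = +2993.9616 N
  Ry@2 = +2595.5584 N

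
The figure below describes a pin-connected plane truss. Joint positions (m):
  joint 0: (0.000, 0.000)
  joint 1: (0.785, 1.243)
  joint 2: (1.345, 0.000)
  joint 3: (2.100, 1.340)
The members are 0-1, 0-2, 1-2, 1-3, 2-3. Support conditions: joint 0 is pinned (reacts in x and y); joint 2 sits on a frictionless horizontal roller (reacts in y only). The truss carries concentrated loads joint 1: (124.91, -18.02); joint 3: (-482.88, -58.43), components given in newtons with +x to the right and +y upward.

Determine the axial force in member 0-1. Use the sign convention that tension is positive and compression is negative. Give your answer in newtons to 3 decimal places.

-402.542

N=4 nodes, M=5 members, R=3 reactions → 2N=8, M+R=8
member 0 (0-1): L=1.4701, (cx,cy)=(0.5340,0.8455)
member 1 (0-2): L=1.3450, (cx,cy)=(1.0000,0.0000)
member 2 (1-2): L=1.3633, (cx,cy)=(0.4108,-0.9117)
member 3 (1-3): L=1.3186, (cx,cy)=(0.9973,0.0736)
member 4 (2-3): L=1.5381, (cx,cy)=(0.4909,0.8712)
solve A·x = −loads:
  F[0-1] = -402.5421 N (compression)
  F[0-2] = -143.0256 N (compression)
  F[1-2] = +315.5508 N (tension)
  F[1-3] = -470.7459 N (compression)
  F[2-3] = -27.3176 N (compression)
  Rx@0 = +357.9700 N
  Ry@0 = +340.3514 N
  Ry@2 = -263.9014 N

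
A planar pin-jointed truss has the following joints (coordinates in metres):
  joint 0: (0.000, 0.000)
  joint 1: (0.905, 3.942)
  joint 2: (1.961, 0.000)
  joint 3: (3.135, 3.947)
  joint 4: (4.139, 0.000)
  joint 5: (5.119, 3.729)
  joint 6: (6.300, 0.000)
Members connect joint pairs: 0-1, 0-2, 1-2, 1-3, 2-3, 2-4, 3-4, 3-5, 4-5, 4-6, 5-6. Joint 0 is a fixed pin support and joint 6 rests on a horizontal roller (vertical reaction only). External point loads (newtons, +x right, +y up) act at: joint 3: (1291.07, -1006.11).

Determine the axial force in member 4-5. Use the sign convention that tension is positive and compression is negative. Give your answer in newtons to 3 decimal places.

1270.195

N=7 nodes, M=11 members, R=3 reactions → 2N=14, M+R=14
member 0 (0-1): L=4.0446, (cx,cy)=(0.2238,0.9746)
member 1 (0-2): L=1.9610, (cx,cy)=(1.0000,0.0000)
member 2 (1-2): L=4.0810, (cx,cy)=(0.2588,-0.9659)
member 3 (1-3): L=2.2300, (cx,cy)=(1.0000,0.0022)
member 4 (2-3): L=4.1179, (cx,cy)=(0.2851,0.9585)
member 5 (2-4): L=2.1780, (cx,cy)=(1.0000,0.0000)
member 6 (3-4): L=4.0727, (cx,cy)=(0.2465,-0.9691)
member 7 (3-5): L=1.9959, (cx,cy)=(0.9940,-0.1092)
member 8 (4-5): L=3.8556, (cx,cy)=(0.2542,0.9672)
member 9 (4-6): L=2.1610, (cx,cy)=(1.0000,0.0000)
member 10 (5-6): L=3.9115, (cx,cy)=(0.3019,-0.9533)
solve A·x = −loads:
  F[0-1] = +311.3084 N (tension)
  F[0-2] = +1221.4123 N (tension)
  F[1-2] = -313.7632 N (compression)
  F[1-3] = +150.8476 N (tension)
  F[2-3] = +316.1996 N (tension)
  F[2-4] = +1050.0752 N (tension)
  F[3-4] = -1267.6009 N (compression)
  F[3-5] = -742.0255 N (compression)
  F[4-5] = +1270.1950 N (tension)
  F[4-6] = +414.7356 N (tension)
  F[5-6] = -1373.6308 N (compression)
  Rx@0 = -1291.0700 N
  Ry@0 = -303.4151 N
  Ry@6 = +1309.5251 N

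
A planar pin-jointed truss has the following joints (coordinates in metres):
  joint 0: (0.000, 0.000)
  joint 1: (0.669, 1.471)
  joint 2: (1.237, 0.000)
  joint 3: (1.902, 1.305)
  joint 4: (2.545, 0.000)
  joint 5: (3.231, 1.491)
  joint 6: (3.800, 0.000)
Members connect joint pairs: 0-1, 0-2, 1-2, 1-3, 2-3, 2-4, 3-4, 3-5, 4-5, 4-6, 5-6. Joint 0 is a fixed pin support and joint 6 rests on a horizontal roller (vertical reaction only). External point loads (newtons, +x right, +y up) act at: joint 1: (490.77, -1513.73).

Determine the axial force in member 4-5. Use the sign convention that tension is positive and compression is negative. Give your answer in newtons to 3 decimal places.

N=7 nodes, M=11 members, R=3 reactions → 2N=14, M+R=14
member 0 (0-1): L=1.6160, (cx,cy)=(0.4140,0.9103)
member 1 (0-2): L=1.2370, (cx,cy)=(1.0000,0.0000)
member 2 (1-2): L=1.5769, (cx,cy)=(0.3602,-0.9329)
member 3 (1-3): L=1.2441, (cx,cy)=(0.9911,-0.1334)
member 4 (2-3): L=1.4647, (cx,cy)=(0.4540,0.8910)
member 5 (2-4): L=1.3080, (cx,cy)=(1.0000,0.0000)
member 6 (3-4): L=1.4548, (cx,cy)=(0.4420,-0.8970)
member 7 (3-5): L=1.3420, (cx,cy)=(0.9903,0.1386)
member 8 (4-5): L=1.6412, (cx,cy)=(0.4180,0.9085)
member 9 (4-6): L=1.2550, (cx,cy)=(1.0000,0.0000)
member 10 (5-6): L=1.5959, (cx,cy)=(0.3565,-0.9343)
solve A·x = −loads:
  F[0-1] = -1161.4583 N (compression)
  F[0-2] = +971.6014 N (tension)
  F[1-2] = -368.2466 N (compression)
  F[1-3] = -846.5240 N (compression)
  F[2-3] = +385.5571 N (tension)
  F[2-4] = +663.9012 N (tension)
  F[3-4] = -572.9509 N (compression)
  F[3-5] = -414.6697 N (compression)
  F[4-5] = +565.7396 N (tension)
  F[4-6] = +174.2017 N (tension)
  F[5-6] = -488.5861 N (compression)
  Rx@0 = -490.7700 N
  Ry@0 = +1057.2542 N
  Ry@6 = +456.4758 N

565.740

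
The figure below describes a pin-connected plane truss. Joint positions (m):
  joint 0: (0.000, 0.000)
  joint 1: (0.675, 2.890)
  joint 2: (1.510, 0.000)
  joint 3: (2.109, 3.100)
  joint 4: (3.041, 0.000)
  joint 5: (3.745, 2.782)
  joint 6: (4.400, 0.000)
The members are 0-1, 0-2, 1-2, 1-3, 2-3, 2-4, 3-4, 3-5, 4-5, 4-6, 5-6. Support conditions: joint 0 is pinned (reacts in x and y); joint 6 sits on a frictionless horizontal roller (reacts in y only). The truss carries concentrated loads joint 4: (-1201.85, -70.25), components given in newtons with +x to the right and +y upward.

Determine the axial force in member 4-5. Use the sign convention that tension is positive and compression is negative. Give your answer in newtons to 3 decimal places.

45.550

N=7 nodes, M=11 members, R=3 reactions → 2N=14, M+R=14
member 0 (0-1): L=2.9678, (cx,cy)=(0.2274,0.9738)
member 1 (0-2): L=1.5100, (cx,cy)=(1.0000,0.0000)
member 2 (1-2): L=3.0082, (cx,cy)=(0.2776,-0.9607)
member 3 (1-3): L=1.4493, (cx,cy)=(0.9894,0.1449)
member 4 (2-3): L=3.1573, (cx,cy)=(0.1897,0.9818)
member 5 (2-4): L=1.5310, (cx,cy)=(1.0000,0.0000)
member 6 (3-4): L=3.2371, (cx,cy)=(0.2879,-0.9577)
member 7 (3-5): L=1.6666, (cx,cy)=(0.9816,-0.1908)
member 8 (4-5): L=2.8697, (cx,cy)=(0.2453,0.9694)
member 9 (4-6): L=1.3590, (cx,cy)=(1.0000,0.0000)
member 10 (5-6): L=2.8581, (cx,cy)=(0.2292,-0.9734)
solve A·x = −loads:
  F[0-1] = -22.2816 N (compression)
  F[0-2] = -1196.7822 N (compression)
  F[1-2] = +20.9272 N (tension)
  F[1-3] = -10.9926 N (compression)
  F[2-3] = -20.4767 N (compression)
  F[2-4] = -1187.0886 N (compression)
  F[3-4] = +27.2454 N (tension)
  F[3-5] = -23.0288 N (compression)
  F[4-5] = +45.5502 N (tension)
  F[4-6] = +11.4313 N (tension)
  F[5-6] = -49.8799 N (compression)
  Rx@0 = +1201.8500 N
  Ry@0 = +21.6977 N
  Ry@6 = +48.5523 N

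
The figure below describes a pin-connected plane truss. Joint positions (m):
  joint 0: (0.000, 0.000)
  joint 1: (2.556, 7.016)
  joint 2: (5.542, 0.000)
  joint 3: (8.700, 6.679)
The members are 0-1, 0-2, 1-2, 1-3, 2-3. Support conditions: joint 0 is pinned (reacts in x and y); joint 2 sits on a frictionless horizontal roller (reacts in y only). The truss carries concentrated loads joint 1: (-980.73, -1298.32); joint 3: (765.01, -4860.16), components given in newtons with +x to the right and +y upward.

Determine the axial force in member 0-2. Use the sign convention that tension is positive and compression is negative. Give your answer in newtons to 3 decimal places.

N=4 nodes, M=5 members, R=3 reactions → 2N=8, M+R=8
member 0 (0-1): L=7.4671, (cx,cy)=(0.3423,0.9396)
member 1 (0-2): L=5.5420, (cx,cy)=(1.0000,0.0000)
member 2 (1-2): L=7.6250, (cx,cy)=(0.3916,-0.9201)
member 3 (1-3): L=6.1532, (cx,cy)=(0.9985,-0.0548)
member 4 (2-3): L=7.3880, (cx,cy)=(0.4275,0.9040)
solve A·x = −loads:
  F[0-1] = +1862.8607 N (tension)
  F[0-2] = -853.3812 N (compression)
  F[1-2] = -3491.2420 N (compression)
  F[1-3] = +2990.0743 N (tension)
  F[2-3] = -5194.9140 N (compression)
  Rx@0 = +215.7200 N
  Ry@0 = -1750.3251 N
  Ry@2 = +7908.8051 N

-853.381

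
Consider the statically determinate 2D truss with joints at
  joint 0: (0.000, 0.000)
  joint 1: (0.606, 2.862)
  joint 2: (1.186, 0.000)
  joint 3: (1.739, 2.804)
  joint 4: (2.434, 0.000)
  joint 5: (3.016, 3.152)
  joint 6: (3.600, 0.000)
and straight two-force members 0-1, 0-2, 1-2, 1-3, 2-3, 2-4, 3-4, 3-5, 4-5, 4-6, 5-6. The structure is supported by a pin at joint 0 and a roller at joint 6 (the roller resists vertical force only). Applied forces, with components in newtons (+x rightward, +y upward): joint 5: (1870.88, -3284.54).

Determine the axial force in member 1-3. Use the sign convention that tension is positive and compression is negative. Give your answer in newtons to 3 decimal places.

N=7 nodes, M=11 members, R=3 reactions → 2N=14, M+R=14
member 0 (0-1): L=2.9255, (cx,cy)=(0.2071,0.9783)
member 1 (0-2): L=1.1860, (cx,cy)=(1.0000,0.0000)
member 2 (1-2): L=2.9202, (cx,cy)=(0.1986,-0.9801)
member 3 (1-3): L=1.1345, (cx,cy)=(0.9987,-0.0511)
member 4 (2-3): L=2.8580, (cx,cy)=(0.1935,0.9811)
member 5 (2-4): L=1.2480, (cx,cy)=(1.0000,0.0000)
member 6 (3-4): L=2.8888, (cx,cy)=(0.2406,-0.9706)
member 7 (3-5): L=1.3236, (cx,cy)=(0.9648,0.2629)
member 8 (4-5): L=3.2053, (cx,cy)=(0.1816,0.9834)
member 9 (4-6): L=1.1660, (cx,cy)=(1.0000,0.0000)
member 10 (5-6): L=3.2056, (cx,cy)=(0.1822,-0.9833)
solve A·x = −loads:
  F[0-1] = +1129.7383 N (tension)
  F[0-2] = +1636.8577 N (tension)
  F[1-2] = -1151.8745 N (compression)
  F[1-3] = +463.4113 N (tension)
  F[2-3] = +1150.6711 N (tension)
  F[2-4] = +1185.4300 N (tension)
  F[3-4] = -886.3615 N (compression)
  F[3-5] = +931.4637 N (tension)
  F[4-5] = +874.8713 N (tension)
  F[4-6] = +813.3338 N (tension)
  F[5-6] = -4464.4851 N (compression)
  Rx@0 = -1870.8800 N
  Ry@0 = -1105.2340 N
  Ry@6 = +4389.7740 N

463.411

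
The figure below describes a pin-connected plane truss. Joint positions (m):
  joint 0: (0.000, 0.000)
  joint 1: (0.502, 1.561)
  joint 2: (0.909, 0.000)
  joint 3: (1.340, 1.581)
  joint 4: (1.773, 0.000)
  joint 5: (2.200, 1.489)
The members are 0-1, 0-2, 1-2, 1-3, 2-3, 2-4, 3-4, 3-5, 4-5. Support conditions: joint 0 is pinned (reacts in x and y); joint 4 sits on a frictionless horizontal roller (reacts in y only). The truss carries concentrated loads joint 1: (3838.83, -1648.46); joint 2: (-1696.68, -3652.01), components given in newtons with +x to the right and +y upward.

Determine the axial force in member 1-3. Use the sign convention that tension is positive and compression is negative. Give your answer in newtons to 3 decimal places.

-3146.685

N=6 nodes, M=9 members, R=3 reactions → 2N=12, M+R=12
member 0 (0-1): L=1.6397, (cx,cy)=(0.3061,0.9520)
member 1 (0-2): L=0.9090, (cx,cy)=(1.0000,0.0000)
member 2 (1-2): L=1.6132, (cx,cy)=(0.2523,-0.9677)
member 3 (1-3): L=0.8382, (cx,cy)=(0.9997,0.0239)
member 4 (2-3): L=1.6387, (cx,cy)=(0.2630,0.9648)
member 5 (2-4): L=0.8640, (cx,cy)=(1.0000,0.0000)
member 6 (3-4): L=1.6392, (cx,cy)=(0.2641,-0.9645)
member 7 (3-5): L=0.8649, (cx,cy)=(0.9943,-0.1064)
member 8 (4-5): L=1.5490, (cx,cy)=(0.2757,0.9613)
solve A·x = −loads:
  F[0-1] = +439.5393 N (tension)
  F[0-2] = +2007.5862 N (tension)
  F[1-2] = -2213.5820 N (compression)
  F[1-3] = -3146.6847 N (compression)
  F[2-3] = +6005.4220 N (tension)
  F[2-4] = +1566.2781 N (tension)
  F[3-4] = -5929.5106 N (compression)
  F[3-5] = -0.0000 N (compression)
  F[4-5] = +0.0000 N (tension)
  Rx@0 = -2142.1500 N
  Ry@0 = -418.4345 N
  Ry@4 = +5718.9045 N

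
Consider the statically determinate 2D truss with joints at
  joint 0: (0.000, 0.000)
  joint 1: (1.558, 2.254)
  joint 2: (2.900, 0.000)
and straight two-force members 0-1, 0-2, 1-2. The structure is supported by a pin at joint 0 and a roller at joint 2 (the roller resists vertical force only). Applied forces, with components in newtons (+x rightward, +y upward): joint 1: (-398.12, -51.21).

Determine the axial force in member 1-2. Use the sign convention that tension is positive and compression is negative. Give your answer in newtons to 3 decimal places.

328.109

N=3 nodes, M=3 members, R=3 reactions → 2N=6, M+R=6
member 0 (0-1): L=2.7401, (cx,cy)=(0.5686,0.8226)
member 1 (0-2): L=2.9000, (cx,cy)=(1.0000,0.0000)
member 2 (1-2): L=2.6233, (cx,cy)=(0.5116,-0.8592)
solve A·x = −loads:
  F[0-1] = -404.9698 N (compression)
  F[0-2] = -167.8531 N (compression)
  F[1-2] = +328.1088 N (tension)
  Rx@0 = +398.1200 N
  Ry@0 = +333.1332 N
  Ry@2 = -281.9232 N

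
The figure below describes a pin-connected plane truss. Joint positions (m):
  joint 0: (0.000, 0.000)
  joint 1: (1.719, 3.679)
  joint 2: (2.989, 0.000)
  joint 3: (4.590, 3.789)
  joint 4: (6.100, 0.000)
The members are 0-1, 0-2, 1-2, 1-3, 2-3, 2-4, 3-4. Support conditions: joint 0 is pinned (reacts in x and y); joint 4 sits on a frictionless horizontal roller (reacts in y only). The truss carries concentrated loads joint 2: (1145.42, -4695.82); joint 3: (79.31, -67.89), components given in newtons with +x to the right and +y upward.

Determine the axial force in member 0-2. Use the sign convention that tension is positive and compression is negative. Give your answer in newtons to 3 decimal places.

N=5 nodes, M=7 members, R=3 reactions → 2N=10, M+R=10
member 0 (0-1): L=4.0608, (cx,cy)=(0.4233,0.9060)
member 1 (0-2): L=2.9890, (cx,cy)=(1.0000,0.0000)
member 2 (1-2): L=3.8920, (cx,cy)=(0.3263,-0.9453)
member 3 (1-3): L=2.8731, (cx,cy)=(0.9993,0.0383)
member 4 (2-3): L=4.1134, (cx,cy)=(0.3892,0.9211)
member 5 (2-4): L=3.1110, (cx,cy)=(1.0000,0.0000)
member 6 (3-4): L=4.0788, (cx,cy)=(0.3702,-0.9289)
solve A·x = −loads:
  F[0-1] = -2607.5698 N (compression)
  F[0-2] = +2328.5581 N (tension)
  F[1-2] = +2422.4273 N (tension)
  F[1-3] = -1895.6740 N (compression)
  F[2-3] = +2611.9530 N (tension)
  F[2-4] = +956.9708 N (tension)
  F[3-4] = -2584.9627 N (compression)
  Rx@0 = -1224.7300 N
  Ry@0 = +2362.4105 N
  Ry@4 = +2401.2995 N

2328.558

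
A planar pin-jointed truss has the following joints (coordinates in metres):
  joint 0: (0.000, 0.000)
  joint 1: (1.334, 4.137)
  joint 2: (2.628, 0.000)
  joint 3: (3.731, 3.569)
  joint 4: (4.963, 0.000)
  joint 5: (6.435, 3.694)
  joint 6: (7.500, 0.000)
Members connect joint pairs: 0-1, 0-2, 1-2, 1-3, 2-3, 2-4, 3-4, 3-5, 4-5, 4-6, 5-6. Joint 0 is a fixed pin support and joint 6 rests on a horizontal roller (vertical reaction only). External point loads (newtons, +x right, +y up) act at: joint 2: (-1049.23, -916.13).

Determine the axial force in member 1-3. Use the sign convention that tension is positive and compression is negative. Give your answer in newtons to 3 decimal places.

N=7 nodes, M=11 members, R=3 reactions → 2N=14, M+R=14
member 0 (0-1): L=4.3468, (cx,cy)=(0.3069,0.9517)
member 1 (0-2): L=2.6280, (cx,cy)=(1.0000,0.0000)
member 2 (1-2): L=4.3347, (cx,cy)=(0.2985,-0.9544)
member 3 (1-3): L=2.4634, (cx,cy)=(0.9731,-0.2306)
member 4 (2-3): L=3.7356, (cx,cy)=(0.2953,0.9554)
member 5 (2-4): L=2.3350, (cx,cy)=(1.0000,0.0000)
member 6 (3-4): L=3.7757, (cx,cy)=(0.3263,-0.9453)
member 7 (3-5): L=2.7069, (cx,cy)=(0.9989,0.0462)
member 8 (4-5): L=3.9765, (cx,cy)=(0.3702,0.9290)
member 9 (4-6): L=2.5370, (cx,cy)=(1.0000,0.0000)
member 10 (5-6): L=3.8445, (cx,cy)=(0.2770,-0.9609)
solve A·x = −loads:
  F[0-1] = -625.2926 N (compression)
  F[0-2] = -857.3307 N (compression)
  F[1-2] = +724.9271 N (tension)
  F[1-3] = -419.6148 N (compression)
  F[2-3] = +234.7236 N (tension)
  F[2-4] = +339.0009 N (tension)
  F[3-4] = -350.5838 N (compression)
  F[3-5] = -224.8449 N (compression)
  F[4-5] = +356.7370 N (tension)
  F[4-6] = +92.5495 N (tension)
  F[5-6] = -334.0869 N (compression)
  Rx@0 = +1049.2300 N
  Ry@0 = +595.1180 N
  Ry@6 = +321.0120 N

-419.615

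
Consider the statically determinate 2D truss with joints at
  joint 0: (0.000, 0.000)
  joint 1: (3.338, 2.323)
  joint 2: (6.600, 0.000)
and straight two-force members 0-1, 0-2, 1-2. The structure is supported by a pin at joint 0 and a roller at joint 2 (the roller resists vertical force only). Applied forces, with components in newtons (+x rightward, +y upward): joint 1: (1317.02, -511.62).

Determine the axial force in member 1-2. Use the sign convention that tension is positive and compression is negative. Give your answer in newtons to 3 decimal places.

N=3 nodes, M=3 members, R=3 reactions → 2N=6, M+R=6
member 0 (0-1): L=4.0668, (cx,cy)=(0.8208,0.5712)
member 1 (0-2): L=6.6000, (cx,cy)=(1.0000,0.0000)
member 2 (1-2): L=4.0046, (cx,cy)=(0.8146,-0.5801)
solve A·x = −loads:
  F[0-1] = +368.8393 N (tension)
  F[0-2] = +1014.2767 N (tension)
  F[1-2] = -1245.1845 N (compression)
  Rx@0 = -1317.0200 N
  Ry@0 = -210.6868 N
  Ry@2 = +722.3068 N

-1245.184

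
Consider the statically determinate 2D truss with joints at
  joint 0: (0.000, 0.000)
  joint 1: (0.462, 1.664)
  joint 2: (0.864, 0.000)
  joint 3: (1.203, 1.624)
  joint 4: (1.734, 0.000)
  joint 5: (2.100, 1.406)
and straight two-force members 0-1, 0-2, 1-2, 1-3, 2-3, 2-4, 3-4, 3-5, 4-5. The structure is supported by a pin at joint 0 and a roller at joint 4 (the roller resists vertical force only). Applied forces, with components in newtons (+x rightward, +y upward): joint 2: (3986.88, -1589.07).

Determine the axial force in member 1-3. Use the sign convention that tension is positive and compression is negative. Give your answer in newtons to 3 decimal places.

N=6 nodes, M=9 members, R=3 reactions → 2N=12, M+R=12
member 0 (0-1): L=1.7269, (cx,cy)=(0.2675,0.9636)
member 1 (0-2): L=0.8640, (cx,cy)=(1.0000,0.0000)
member 2 (1-2): L=1.7119, (cx,cy)=(0.2348,-0.9720)
member 3 (1-3): L=0.7421, (cx,cy)=(0.9985,-0.0539)
member 4 (2-3): L=1.6590, (cx,cy)=(0.2043,0.9789)
member 5 (2-4): L=0.8700, (cx,cy)=(1.0000,0.0000)
member 6 (3-4): L=1.7086, (cx,cy)=(0.3108,-0.9505)
member 7 (3-5): L=0.9231, (cx,cy)=(0.9717,-0.2362)
member 8 (4-5): L=1.4529, (cx,cy)=(0.2519,0.9677)
solve A·x = −loads:
  F[0-1] = -827.4437 N (compression)
  F[0-2] = +4208.2414 N (tension)
  F[1-2] = +843.5142 N (tension)
  F[1-3] = -420.0552 N (compression)
  F[2-3] = +785.7223 N (tension)
  F[2-4] = +258.8905 N (tension)
  F[3-4] = -833.0360 N (compression)
  F[3-5] = +0.0000 N (tension)
  F[4-5] = -0.0000 N (compression)
  Rx@0 = -3986.8800 N
  Ry@0 = +797.2843 N
  Ry@4 = +791.7857 N

-420.055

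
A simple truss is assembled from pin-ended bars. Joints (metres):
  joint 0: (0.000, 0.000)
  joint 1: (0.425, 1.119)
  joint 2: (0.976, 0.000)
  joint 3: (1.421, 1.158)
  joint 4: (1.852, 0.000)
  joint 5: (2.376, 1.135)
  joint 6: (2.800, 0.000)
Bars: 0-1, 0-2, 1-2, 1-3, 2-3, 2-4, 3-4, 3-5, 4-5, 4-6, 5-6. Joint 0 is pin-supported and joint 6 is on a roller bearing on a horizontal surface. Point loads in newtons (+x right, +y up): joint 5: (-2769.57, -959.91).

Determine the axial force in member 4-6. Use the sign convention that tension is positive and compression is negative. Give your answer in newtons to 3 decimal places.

-115.101

N=7 nodes, M=11 members, R=3 reactions → 2N=14, M+R=14
member 0 (0-1): L=1.1970, (cx,cy)=(0.3551,0.9348)
member 1 (0-2): L=0.9760, (cx,cy)=(1.0000,0.0000)
member 2 (1-2): L=1.2473, (cx,cy)=(0.4418,-0.8971)
member 3 (1-3): L=0.9968, (cx,cy)=(0.9992,0.0391)
member 4 (2-3): L=1.2406, (cx,cy)=(0.3587,0.9334)
member 5 (2-4): L=0.8760, (cx,cy)=(1.0000,0.0000)
member 6 (3-4): L=1.2356, (cx,cy)=(0.3488,-0.9372)
member 7 (3-5): L=0.9553, (cx,cy)=(0.9997,-0.0241)
member 8 (4-5): L=1.2501, (cx,cy)=(0.4192,0.9079)
member 9 (4-6): L=0.9480, (cx,cy)=(1.0000,0.0000)
member 10 (5-6): L=1.2116, (cx,cy)=(0.3499,-0.9368)
solve A·x = −loads:
  F[0-1] = -1356.3995 N (compression)
  F[0-2] = -2287.9706 N (compression)
  F[1-2] = +1366.0526 N (tension)
  F[1-3] = -1085.8894 N (compression)
  F[2-3] = -1312.9105 N (compression)
  F[2-4] = -1213.5593 N (compression)
  F[3-4] = +1405.5890 N (tension)
  F[3-5] = -2046.8965 N (compression)
  F[4-5] = -1450.9167 N (compression)
  F[4-6] = -115.1012 N (compression)
  F[5-6] = +328.9100 N (tension)
  Rx@0 = +2769.5700 N
  Ry@0 = +1268.0228 N
  Ry@6 = -308.1128 N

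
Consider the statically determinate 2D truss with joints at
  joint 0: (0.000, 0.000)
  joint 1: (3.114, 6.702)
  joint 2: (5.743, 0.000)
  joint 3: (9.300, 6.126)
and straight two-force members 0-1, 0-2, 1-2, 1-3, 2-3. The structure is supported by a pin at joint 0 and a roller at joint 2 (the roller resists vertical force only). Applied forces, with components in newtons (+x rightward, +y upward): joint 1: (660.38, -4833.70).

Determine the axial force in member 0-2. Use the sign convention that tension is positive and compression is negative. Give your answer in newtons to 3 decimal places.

N=4 nodes, M=5 members, R=3 reactions → 2N=8, M+R=8
member 0 (0-1): L=7.3901, (cx,cy)=(0.4214,0.9069)
member 1 (0-2): L=5.7430, (cx,cy)=(1.0000,0.0000)
member 2 (1-2): L=7.1992, (cx,cy)=(0.3652,-0.9309)
member 3 (1-3): L=6.2128, (cx,cy)=(0.9957,-0.0927)
member 4 (2-3): L=7.0838, (cx,cy)=(0.5021,0.8648)
solve A·x = −loads:
  F[0-1] = -1590.1553 N (compression)
  F[0-2] = +1330.4296 N (tension)
  F[1-2] = -3643.2200 N (compression)
  F[1-3] = -0.0000 N (compression)
  F[2-3] = +0.0000 N (tension)
  Rx@0 = -660.3800 N
  Ry@0 = +1442.0913 N
  Ry@2 = +3391.6087 N

1330.430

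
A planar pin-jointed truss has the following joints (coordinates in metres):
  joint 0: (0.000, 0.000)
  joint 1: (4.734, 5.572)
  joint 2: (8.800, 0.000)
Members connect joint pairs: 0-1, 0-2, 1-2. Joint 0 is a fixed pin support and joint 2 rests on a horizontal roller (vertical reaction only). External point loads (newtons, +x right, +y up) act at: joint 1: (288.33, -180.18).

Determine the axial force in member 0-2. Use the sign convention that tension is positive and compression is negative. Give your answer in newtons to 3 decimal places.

N=3 nodes, M=3 members, R=3 reactions → 2N=6, M+R=6
member 0 (0-1): L=7.3115, (cx,cy)=(0.6475,0.7621)
member 1 (0-2): L=8.8000, (cx,cy)=(1.0000,0.0000)
member 2 (1-2): L=6.8978, (cx,cy)=(0.5895,-0.8078)
solve A·x = −loads:
  F[0-1] = +130.3183 N (tension)
  F[0-2] = +203.9523 N (tension)
  F[1-2] = -345.9963 N (compression)
  Rx@0 = -288.3300 N
  Ry@0 = -99.3140 N
  Ry@2 = +279.4940 N

203.952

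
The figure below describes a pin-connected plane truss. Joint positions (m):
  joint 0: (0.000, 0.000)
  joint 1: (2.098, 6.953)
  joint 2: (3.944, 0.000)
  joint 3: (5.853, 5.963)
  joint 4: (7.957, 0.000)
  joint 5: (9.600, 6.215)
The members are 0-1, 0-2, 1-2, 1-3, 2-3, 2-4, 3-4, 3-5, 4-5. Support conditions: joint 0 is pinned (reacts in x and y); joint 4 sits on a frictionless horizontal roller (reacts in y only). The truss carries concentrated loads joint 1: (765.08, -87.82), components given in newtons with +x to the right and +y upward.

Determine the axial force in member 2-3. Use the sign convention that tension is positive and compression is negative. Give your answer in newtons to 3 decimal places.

607.446

N=6 nodes, M=9 members, R=3 reactions → 2N=12, M+R=12
member 0 (0-1): L=7.2626, (cx,cy)=(0.2889,0.9574)
member 1 (0-2): L=3.9440, (cx,cy)=(1.0000,0.0000)
member 2 (1-2): L=7.1939, (cx,cy)=(0.2566,-0.9665)
member 3 (1-3): L=3.8833, (cx,cy)=(0.9670,-0.2549)
member 4 (2-3): L=6.2611, (cx,cy)=(0.3049,0.9524)
member 5 (2-4): L=4.0130, (cx,cy)=(1.0000,0.0000)
member 6 (3-4): L=6.3233, (cx,cy)=(0.3327,-0.9430)
member 7 (3-5): L=3.7555, (cx,cy)=(0.9977,0.0671)
member 8 (4-5): L=6.4285, (cx,cy)=(0.2556,0.9668)
solve A·x = −loads:
  F[0-1] = +630.7708 N (tension)
  F[0-2] = +582.8654 N (tension)
  F[1-2] = -598.5650 N (compression)
  F[1-3] = -443.9382 N (compression)
  F[2-3] = +607.4460 N (tension)
  F[2-4] = +244.0608 N (tension)
  F[3-4] = -733.4936 N (compression)
  F[3-5] = -0.0000 N (tension)
  F[4-5] = -0.0000 N (tension)
  Rx@0 = -765.0800 N
  Ry@0 = -603.8788 N
  Ry@4 = +691.6988 N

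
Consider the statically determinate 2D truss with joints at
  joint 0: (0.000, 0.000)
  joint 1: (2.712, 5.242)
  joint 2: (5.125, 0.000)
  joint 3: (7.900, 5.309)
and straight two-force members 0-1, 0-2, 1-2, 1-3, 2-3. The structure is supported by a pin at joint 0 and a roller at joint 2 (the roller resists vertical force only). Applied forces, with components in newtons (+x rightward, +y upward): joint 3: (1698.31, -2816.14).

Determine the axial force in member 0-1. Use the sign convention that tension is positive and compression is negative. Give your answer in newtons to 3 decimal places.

N=4 nodes, M=5 members, R=3 reactions → 2N=8, M+R=8
member 0 (0-1): L=5.9020, (cx,cy)=(0.4595,0.8882)
member 1 (0-2): L=5.1250, (cx,cy)=(1.0000,0.0000)
member 2 (1-2): L=5.7707, (cx,cy)=(0.4181,-0.9084)
member 3 (1-3): L=5.1884, (cx,cy)=(0.9999,0.0129)
member 4 (2-3): L=5.9905, (cx,cy)=(0.4632,0.8862)
solve A·x = −loads:
  F[0-1] = +3697.6061 N (tension)
  F[0-2] = -0.7618 N (compression)
  F[1-2] = -3569.9815 N (compression)
  F[1-3] = +3192.1110 N (tension)
  F[2-3] = -3224.1521 N (compression)
  Rx@0 = -1698.3100 N
  Ry@0 = -3284.1203 N
  Ry@2 = +6100.2603 N

3697.606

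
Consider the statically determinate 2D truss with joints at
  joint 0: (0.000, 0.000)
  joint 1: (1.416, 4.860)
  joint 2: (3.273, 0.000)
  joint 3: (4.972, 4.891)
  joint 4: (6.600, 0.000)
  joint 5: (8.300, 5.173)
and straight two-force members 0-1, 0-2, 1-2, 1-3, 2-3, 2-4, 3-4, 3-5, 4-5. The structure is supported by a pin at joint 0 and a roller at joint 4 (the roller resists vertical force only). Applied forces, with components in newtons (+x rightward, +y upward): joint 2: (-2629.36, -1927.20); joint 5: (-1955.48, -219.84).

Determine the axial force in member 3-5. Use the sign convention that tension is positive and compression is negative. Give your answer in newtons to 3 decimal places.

N=6 nodes, M=9 members, R=3 reactions → 2N=12, M+R=12
member 0 (0-1): L=5.0621, (cx,cy)=(0.2797,0.9601)
member 1 (0-2): L=3.2730, (cx,cy)=(1.0000,0.0000)
member 2 (1-2): L=5.2027, (cx,cy)=(0.3569,-0.9341)
member 3 (1-3): L=3.5561, (cx,cy)=(1.0000,0.0087)
member 4 (2-3): L=5.1777, (cx,cy)=(0.3281,0.9446)
member 5 (2-4): L=3.3270, (cx,cy)=(1.0000,0.0000)
member 6 (3-4): L=5.1548, (cx,cy)=(0.3158,-0.9488)
member 7 (3-5): L=3.3399, (cx,cy)=(0.9964,0.0844)
member 8 (4-5): L=5.4452, (cx,cy)=(0.3122,0.9500)
solve A·x = −loads:
  F[0-1] = -2549.3095 N (compression)
  F[0-2] = -3871.7296 N (compression)
  F[1-2] = +2604.7934 N (tension)
  F[1-3] = -1642.9026 N (compression)
  F[2-3] = -535.6791 N (compression)
  F[2-4] = -136.8629 N (compression)
  F[3-4] = +375.4058 N (tension)
  F[3-5] = -1944.1201 N (compression)
  F[4-5] = -58.6223 N (compression)
  Rx@0 = +4584.8400 N
  Ry@0 = +2447.5401 N
  Ry@4 = -300.5001 N

-1944.120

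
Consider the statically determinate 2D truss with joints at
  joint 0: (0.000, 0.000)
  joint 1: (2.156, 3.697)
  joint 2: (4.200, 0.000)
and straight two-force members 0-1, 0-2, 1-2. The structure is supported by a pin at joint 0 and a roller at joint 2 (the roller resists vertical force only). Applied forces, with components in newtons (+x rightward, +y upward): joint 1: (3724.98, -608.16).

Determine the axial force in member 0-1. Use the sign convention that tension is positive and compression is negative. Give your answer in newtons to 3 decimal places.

3453.075

N=3 nodes, M=3 members, R=3 reactions → 2N=6, M+R=6
member 0 (0-1): L=4.2797, (cx,cy)=(0.5038,0.8638)
member 1 (0-2): L=4.2000, (cx,cy)=(1.0000,0.0000)
member 2 (1-2): L=4.2244, (cx,cy)=(0.4839,-0.8751)
solve A·x = −loads:
  F[0-1] = +3453.0749 N (tension)
  F[0-2] = +1985.4268 N (tension)
  F[1-2] = -4103.3666 N (compression)
  Rx@0 = -3724.9800 N
  Ry@0 = -2982.8981 N
  Ry@2 = +3591.0581 N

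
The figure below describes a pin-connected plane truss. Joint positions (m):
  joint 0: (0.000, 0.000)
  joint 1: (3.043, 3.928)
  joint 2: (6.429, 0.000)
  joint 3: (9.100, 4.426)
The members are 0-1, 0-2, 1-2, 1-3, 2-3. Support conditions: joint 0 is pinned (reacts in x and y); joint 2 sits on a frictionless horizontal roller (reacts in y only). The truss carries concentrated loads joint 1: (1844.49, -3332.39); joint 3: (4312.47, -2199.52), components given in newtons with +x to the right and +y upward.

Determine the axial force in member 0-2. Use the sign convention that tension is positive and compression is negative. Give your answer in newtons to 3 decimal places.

3635.667

N=4 nodes, M=5 members, R=3 reactions → 2N=8, M+R=8
member 0 (0-1): L=4.9688, (cx,cy)=(0.6124,0.7905)
member 1 (0-2): L=6.4290, (cx,cy)=(1.0000,0.0000)
member 2 (1-2): L=5.1860, (cx,cy)=(0.6529,-0.7574)
member 3 (1-3): L=6.0774, (cx,cy)=(0.9966,0.0819)
member 4 (2-3): L=5.1695, (cx,cy)=(0.5167,0.8562)
solve A·x = −loads:
  F[0-1] = +4116.9295 N (tension)
  F[0-2] = +3635.6669 N (tension)
  F[1-2] = -8052.2911 N (compression)
  F[1-3] = +5954.3027 N (tension)
  F[2-3] = -3138.8762 N (compression)
  Rx@0 = -6156.9600 N
  Ry@0 = -3254.5644 N
  Ry@2 = +8786.4744 N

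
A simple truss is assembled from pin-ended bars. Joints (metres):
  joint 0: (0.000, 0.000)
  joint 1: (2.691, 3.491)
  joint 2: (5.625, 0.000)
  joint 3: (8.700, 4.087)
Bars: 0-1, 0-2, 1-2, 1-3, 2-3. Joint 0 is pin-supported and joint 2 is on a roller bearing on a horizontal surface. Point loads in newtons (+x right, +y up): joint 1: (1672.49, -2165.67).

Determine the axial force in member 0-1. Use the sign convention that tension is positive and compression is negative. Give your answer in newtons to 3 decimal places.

-115.692

N=4 nodes, M=5 members, R=3 reactions → 2N=8, M+R=8
member 0 (0-1): L=4.4078, (cx,cy)=(0.6105,0.7920)
member 1 (0-2): L=5.6250, (cx,cy)=(1.0000,0.0000)
member 2 (1-2): L=4.5602, (cx,cy)=(0.6434,-0.7655)
member 3 (1-3): L=6.0385, (cx,cy)=(0.9951,0.0987)
member 4 (2-3): L=5.1146, (cx,cy)=(0.6012,0.7991)
solve A·x = −loads:
  F[0-1] = -115.6920 N (compression)
  F[0-2] = +1743.1212 N (tension)
  F[1-2] = -2709.2652 N (compression)
  F[1-3] = +0.0000 N (tension)
  F[2-3] = -0.0000 N (compression)
  Rx@0 = -1672.4900 N
  Ry@0 = +91.6290 N
  Ry@2 = +2074.0410 N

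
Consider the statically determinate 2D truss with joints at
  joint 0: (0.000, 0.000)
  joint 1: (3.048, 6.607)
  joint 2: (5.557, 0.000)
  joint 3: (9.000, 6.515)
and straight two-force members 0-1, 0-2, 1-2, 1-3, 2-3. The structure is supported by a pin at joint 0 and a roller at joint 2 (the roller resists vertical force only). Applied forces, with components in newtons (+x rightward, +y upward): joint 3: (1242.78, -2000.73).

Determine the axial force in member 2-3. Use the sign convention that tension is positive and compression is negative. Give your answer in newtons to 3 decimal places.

N=4 nodes, M=5 members, R=3 reactions → 2N=8, M+R=8
member 0 (0-1): L=7.2762, (cx,cy)=(0.4189,0.9080)
member 1 (0-2): L=5.5570, (cx,cy)=(1.0000,0.0000)
member 2 (1-2): L=7.0674, (cx,cy)=(0.3550,-0.9349)
member 3 (1-3): L=5.9527, (cx,cy)=(0.9999,-0.0155)
member 4 (2-3): L=7.3688, (cx,cy)=(0.4672,0.8841)
solve A·x = −loads:
  F[0-1] = +2969.7632 N (tension)
  F[0-2] = -1.2577 N (compression)
  F[1-2] = -2922.2553 N (compression)
  F[1-3] = +2281.7474 N (tension)
  F[2-3] = -2223.0476 N (compression)
  Rx@0 = -1242.7800 N
  Ry@0 = -2696.6394 N
  Ry@2 = +4697.3694 N

-2223.048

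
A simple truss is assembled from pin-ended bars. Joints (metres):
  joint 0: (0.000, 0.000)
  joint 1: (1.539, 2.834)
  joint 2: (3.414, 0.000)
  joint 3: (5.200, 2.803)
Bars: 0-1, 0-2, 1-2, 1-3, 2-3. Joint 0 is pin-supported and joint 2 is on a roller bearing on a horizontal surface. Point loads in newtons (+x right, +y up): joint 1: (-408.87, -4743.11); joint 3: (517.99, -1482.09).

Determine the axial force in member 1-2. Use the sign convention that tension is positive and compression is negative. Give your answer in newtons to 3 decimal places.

-3611.169

N=4 nodes, M=5 members, R=3 reactions → 2N=8, M+R=8
member 0 (0-1): L=3.2249, (cx,cy)=(0.4772,0.8788)
member 1 (0-2): L=3.4140, (cx,cy)=(1.0000,0.0000)
member 2 (1-2): L=3.3981, (cx,cy)=(0.5518,-0.8340)
member 3 (1-3): L=3.6611, (cx,cy)=(1.0000,-0.0085)
member 4 (2-3): L=3.3236, (cx,cy)=(0.5374,0.8434)
solve A·x = −loads:
  F[0-1] = -1984.2678 N (compression)
  F[0-2] = +1056.0560 N (tension)
  F[1-2] = -3611.1687 N (compression)
  F[1-3] = +1454.5445 N (tension)
  F[2-3] = -1742.7771 N (compression)
  Rx@0 = -109.1200 N
  Ry@0 = +1743.7405 N
  Ry@2 = +4481.4595 N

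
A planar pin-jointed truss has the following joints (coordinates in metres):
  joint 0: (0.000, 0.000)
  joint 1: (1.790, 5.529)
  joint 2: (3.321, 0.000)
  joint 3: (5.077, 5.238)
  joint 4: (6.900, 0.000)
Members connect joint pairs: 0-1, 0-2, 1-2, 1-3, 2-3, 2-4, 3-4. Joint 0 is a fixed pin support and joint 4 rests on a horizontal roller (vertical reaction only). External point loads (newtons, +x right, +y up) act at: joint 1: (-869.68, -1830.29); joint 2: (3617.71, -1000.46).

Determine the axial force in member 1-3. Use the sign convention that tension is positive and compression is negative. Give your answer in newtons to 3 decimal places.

-172.847

N=5 nodes, M=7 members, R=3 reactions → 2N=10, M+R=10
member 0 (0-1): L=5.8115, (cx,cy)=(0.3080,0.9514)
member 1 (0-2): L=3.3210, (cx,cy)=(1.0000,0.0000)
member 2 (1-2): L=5.7371, (cx,cy)=(0.2669,-0.9637)
member 3 (1-3): L=3.2999, (cx,cy)=(0.9961,-0.0882)
member 4 (2-3): L=5.5245, (cx,cy)=(0.3179,0.9481)
member 5 (2-4): L=3.5790, (cx,cy)=(1.0000,0.0000)
member 6 (3-4): L=5.5462, (cx,cy)=(0.3287,-0.9444)
solve A·x = −loads:
  F[0-1] = -2702.6826 N (compression)
  F[0-2] = +3580.4782 N (tension)
  F[1-2] = +784.6981 N (tension)
  F[1-3] = -172.8474 N (compression)
  F[2-3] = +257.5773 N (tension)
  F[2-4] = +90.3014 N (tension)
  F[3-4] = -274.7267 N (compression)
  Rx@0 = -2748.0300 N
  Ry@0 = +2571.2883 N
  Ry@4 = +259.4617 N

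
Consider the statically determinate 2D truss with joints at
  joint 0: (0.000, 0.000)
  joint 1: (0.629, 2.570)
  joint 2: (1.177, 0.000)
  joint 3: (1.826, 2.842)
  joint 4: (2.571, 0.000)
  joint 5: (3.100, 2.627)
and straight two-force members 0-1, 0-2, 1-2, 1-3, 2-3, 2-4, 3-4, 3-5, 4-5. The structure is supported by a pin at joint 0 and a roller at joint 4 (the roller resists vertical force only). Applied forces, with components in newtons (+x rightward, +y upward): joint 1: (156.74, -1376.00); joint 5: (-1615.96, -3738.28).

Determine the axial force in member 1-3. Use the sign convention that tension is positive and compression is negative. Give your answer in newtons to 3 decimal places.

N=6 nodes, M=9 members, R=3 reactions → 2N=12, M+R=12
member 0 (0-1): L=2.6459, (cx,cy)=(0.2377,0.9713)
member 1 (0-2): L=1.1770, (cx,cy)=(1.0000,0.0000)
member 2 (1-2): L=2.6278, (cx,cy)=(0.2085,-0.9780)
member 3 (1-3): L=1.2275, (cx,cy)=(0.9751,0.2216)
member 4 (2-3): L=2.9152, (cx,cy)=(0.2226,0.9749)
member 5 (2-4): L=1.3940, (cx,cy)=(1.0000,0.0000)
member 6 (3-4): L=2.9380, (cx,cy)=(0.2536,-0.9673)
member 7 (3-5): L=1.2920, (cx,cy)=(0.9861,-0.1664)
member 8 (4-5): L=2.6797, (cx,cy)=(0.1974,0.9803)
solve A·x = −loads:
  F[0-1] = -1816.7464 N (compression)
  F[0-2] = -1027.3240 N (compression)
  F[1-2] = +248.5893 N (tension)
  F[1-3] = -656.8047 N (compression)
  F[2-3] = -249.3824 N (compression)
  F[2-4] = -919.9631 N (compression)
  F[3-4] = +547.4371 N (tension)
  F[3-5] = -846.6157 N (compression)
  F[4-5] = -3957.0312 N (compression)
  Rx@0 = +1459.2200 N
  Ry@0 = +1764.6624 N
  Ry@4 = +3349.6176 N

-656.805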